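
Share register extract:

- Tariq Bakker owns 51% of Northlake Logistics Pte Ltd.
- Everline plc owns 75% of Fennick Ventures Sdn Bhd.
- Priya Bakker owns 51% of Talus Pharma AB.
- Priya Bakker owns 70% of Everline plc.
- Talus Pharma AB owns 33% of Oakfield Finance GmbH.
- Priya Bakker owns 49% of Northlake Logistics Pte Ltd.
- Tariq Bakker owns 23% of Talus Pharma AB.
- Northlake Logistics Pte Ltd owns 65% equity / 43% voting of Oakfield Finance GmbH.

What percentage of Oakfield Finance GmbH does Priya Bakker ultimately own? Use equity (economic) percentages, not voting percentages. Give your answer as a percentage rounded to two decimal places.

48.68%

Priya reaches Oakfield along 2 paths.
Via Northlake: 49% × 65% = 31.85%.
Via Talus: 51% × 33% = 16.83%.
Total: 31.85% + 16.83% = 48.68%.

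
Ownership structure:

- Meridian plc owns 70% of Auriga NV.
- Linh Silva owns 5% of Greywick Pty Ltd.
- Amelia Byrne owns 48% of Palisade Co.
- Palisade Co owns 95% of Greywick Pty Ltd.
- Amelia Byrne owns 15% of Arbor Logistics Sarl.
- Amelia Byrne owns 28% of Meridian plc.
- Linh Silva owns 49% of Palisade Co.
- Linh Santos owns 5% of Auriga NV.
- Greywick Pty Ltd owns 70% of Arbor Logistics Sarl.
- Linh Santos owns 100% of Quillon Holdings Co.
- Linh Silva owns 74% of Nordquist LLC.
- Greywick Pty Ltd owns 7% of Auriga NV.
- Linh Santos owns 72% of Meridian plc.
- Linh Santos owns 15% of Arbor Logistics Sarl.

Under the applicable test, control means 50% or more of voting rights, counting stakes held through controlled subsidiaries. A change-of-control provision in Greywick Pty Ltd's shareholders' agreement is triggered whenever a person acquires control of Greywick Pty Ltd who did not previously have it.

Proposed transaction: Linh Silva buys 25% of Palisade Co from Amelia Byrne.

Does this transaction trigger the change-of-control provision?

Yes

The purchase adds only to Linh Silva's holdings (Amelia's stake shrinks), so Linh Silva is the only person who could newly come to control Greywick.
Linh Silva holds 74% of Nordquist, so Linh Silva controls Nordquist.
In Greywick, Linh Silva's side holds only 5%, not ≥ 50%.
So before the transaction, Linh Silva does not control Greywick.
After the purchase, Linh Silva's direct stake in Palisade rises to 49% + 25% = 74%, and Amelia's stake falls to 23%.
Linh Silva holds 74% of Palisade, so Linh Silva controls Palisade.
Linh Silva and Palisade together hold 5% + 95% = 100% of Greywick, so Linh Silva controls Greywick.
Linh Silva did not control Greywick before and does after, so the clause is triggered.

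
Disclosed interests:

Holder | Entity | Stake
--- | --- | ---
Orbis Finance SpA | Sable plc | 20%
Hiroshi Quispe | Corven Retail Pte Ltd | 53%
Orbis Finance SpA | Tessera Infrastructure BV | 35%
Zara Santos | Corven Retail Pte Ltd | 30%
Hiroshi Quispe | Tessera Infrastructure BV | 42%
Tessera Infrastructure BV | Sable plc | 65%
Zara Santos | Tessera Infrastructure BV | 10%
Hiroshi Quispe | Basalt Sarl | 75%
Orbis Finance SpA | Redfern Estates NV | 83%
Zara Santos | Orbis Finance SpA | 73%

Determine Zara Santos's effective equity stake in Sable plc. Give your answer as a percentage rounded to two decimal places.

37.71%

Zara reaches Sable along 3 paths.
Via Tessera: 10% × 65% = 6.5%.
Via Orbis → Tessera: 73% × 35% × 65% = 16.6075%.
Via Orbis: 73% × 20% = 14.6%.
Total: 6.5% + 16.6075% + 14.6% = 37.7075%.
Rounded: 37.71%.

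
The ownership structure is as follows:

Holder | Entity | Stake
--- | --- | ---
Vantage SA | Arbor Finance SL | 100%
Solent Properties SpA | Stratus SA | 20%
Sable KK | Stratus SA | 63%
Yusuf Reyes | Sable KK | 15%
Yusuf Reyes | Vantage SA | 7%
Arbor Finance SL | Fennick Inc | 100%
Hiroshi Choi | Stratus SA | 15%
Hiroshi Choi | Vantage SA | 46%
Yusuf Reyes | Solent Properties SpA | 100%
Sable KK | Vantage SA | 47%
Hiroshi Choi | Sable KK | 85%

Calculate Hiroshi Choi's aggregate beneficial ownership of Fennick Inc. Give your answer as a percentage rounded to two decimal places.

85.95%

Hiroshi reaches Fennick along 2 paths.
Via Sable → Vantage → Arbor: 85% × 47% × 100% × 100% = 39.95%.
Via Vantage → Arbor: 46% × 100% × 100% = 46%.
Total: 39.95% + 46% = 85.95%.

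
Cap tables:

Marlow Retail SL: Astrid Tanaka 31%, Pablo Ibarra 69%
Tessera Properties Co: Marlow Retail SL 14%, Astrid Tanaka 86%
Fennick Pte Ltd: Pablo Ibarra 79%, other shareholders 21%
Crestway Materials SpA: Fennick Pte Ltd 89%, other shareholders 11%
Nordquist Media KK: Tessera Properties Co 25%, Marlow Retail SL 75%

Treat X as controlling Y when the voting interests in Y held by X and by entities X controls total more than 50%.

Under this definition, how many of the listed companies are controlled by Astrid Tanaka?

Astrid holds 86% of Tessera, so Astrid controls Tessera.
No other company's threshold is met.
Astrid controls 1 company.

1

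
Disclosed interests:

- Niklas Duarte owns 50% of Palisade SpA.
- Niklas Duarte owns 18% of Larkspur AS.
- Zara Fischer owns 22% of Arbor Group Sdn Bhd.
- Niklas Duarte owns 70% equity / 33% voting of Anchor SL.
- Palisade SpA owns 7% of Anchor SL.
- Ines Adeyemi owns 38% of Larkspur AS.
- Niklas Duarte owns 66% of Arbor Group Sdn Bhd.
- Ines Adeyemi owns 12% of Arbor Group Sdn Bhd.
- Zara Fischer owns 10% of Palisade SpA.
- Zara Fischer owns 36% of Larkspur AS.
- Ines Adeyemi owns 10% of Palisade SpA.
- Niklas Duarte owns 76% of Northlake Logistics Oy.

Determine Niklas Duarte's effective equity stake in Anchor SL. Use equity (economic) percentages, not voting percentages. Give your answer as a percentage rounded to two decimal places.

73.50%

Niklas reaches Anchor along 2 paths.
Direct stake: 70% = 70%.
Via Palisade: 50% × 7% = 3.5%.
Total: 70% + 3.5% = 73.5%.
Rounded: 73.50%.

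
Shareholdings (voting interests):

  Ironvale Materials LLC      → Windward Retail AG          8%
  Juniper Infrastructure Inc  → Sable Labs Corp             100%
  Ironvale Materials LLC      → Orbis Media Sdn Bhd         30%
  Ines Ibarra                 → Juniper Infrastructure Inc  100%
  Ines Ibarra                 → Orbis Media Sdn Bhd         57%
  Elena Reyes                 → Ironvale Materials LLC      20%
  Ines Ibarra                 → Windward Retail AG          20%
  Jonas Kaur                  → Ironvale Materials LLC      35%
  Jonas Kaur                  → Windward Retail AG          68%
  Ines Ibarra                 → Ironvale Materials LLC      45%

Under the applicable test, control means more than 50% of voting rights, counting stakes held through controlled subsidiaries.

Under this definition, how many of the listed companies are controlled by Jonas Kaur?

Jonas holds 68% of Windward, so Jonas controls Windward.
No other company's threshold is met.
Jonas controls 1 company.

1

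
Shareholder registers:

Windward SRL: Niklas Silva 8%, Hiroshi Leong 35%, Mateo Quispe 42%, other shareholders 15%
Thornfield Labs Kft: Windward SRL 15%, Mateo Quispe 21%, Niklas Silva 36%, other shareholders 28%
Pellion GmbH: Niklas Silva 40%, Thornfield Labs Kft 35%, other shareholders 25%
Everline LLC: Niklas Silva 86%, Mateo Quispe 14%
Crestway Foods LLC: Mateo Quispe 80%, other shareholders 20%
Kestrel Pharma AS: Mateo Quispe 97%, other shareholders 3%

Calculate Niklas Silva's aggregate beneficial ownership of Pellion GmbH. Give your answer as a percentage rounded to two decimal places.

53.02%

Niklas reaches Pellion along 3 paths.
Direct stake: 40% = 40%.
Via Windward → Thornfield: 8% × 15% × 35% = 0.42%.
Via Thornfield: 36% × 35% = 12.6%.
Total: 40% + 0.42% + 12.6% = 53.02%.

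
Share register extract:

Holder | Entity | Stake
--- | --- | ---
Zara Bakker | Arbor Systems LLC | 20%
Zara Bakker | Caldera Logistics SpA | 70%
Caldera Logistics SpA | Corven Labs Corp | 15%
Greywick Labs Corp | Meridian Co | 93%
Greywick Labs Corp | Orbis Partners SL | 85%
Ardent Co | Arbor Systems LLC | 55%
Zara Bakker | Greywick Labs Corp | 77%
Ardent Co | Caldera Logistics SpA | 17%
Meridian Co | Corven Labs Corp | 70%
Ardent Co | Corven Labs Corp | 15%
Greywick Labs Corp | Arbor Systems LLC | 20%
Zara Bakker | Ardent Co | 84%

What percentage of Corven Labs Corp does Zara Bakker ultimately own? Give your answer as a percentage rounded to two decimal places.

Zara reaches Corven along 4 paths.
Via Caldera: 70% × 15% = 10.5%.
Via Ardent → Caldera: 84% × 17% × 15% = 2.142%.
Via Greywick → Meridian: 77% × 93% × 70% = 50.127%.
Via Ardent: 84% × 15% = 12.6%.
Total: 10.5% + 2.142% + 50.127% + 12.6% = 75.369%.
Rounded: 75.37%.

75.37%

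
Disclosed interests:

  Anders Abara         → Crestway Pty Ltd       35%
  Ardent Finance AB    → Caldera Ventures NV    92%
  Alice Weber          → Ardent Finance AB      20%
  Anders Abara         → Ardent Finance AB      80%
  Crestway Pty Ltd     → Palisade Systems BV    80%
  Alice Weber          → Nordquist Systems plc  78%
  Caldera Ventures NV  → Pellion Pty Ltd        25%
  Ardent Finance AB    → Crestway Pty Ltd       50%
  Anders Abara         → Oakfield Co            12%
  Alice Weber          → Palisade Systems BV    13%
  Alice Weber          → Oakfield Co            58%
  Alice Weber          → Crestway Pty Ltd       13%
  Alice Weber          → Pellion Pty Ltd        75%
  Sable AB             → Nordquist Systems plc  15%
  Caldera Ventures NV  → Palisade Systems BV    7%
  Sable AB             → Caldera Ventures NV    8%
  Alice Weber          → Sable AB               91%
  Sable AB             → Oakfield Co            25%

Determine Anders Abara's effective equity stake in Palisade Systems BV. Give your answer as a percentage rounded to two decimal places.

65.15%

Anders reaches Palisade along 3 paths.
Via Crestway: 35% × 80% = 28%.
Via Ardent → Crestway: 80% × 50% × 80% = 32%.
Via Ardent → Caldera: 80% × 92% × 7% = 5.152%.
Total: 28% + 32% + 5.152% = 65.152%.
Rounded: 65.15%.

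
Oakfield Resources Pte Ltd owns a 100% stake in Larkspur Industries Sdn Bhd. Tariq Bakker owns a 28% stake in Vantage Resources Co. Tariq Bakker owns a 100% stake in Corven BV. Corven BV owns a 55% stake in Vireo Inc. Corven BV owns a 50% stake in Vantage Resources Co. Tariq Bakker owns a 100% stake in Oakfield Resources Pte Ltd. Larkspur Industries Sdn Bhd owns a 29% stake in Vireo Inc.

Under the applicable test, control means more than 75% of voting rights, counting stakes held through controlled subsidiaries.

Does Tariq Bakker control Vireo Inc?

Yes

Tariq holds 100% of Oakfield, so Tariq controls Oakfield.
Oakfield holds 100% of Larkspur, so Tariq controls Larkspur.
Tariq holds 100% of Corven, so Tariq controls Corven.
Corven and Larkspur together hold 55% + 29% = 84% of Vireo, so Tariq controls Vireo.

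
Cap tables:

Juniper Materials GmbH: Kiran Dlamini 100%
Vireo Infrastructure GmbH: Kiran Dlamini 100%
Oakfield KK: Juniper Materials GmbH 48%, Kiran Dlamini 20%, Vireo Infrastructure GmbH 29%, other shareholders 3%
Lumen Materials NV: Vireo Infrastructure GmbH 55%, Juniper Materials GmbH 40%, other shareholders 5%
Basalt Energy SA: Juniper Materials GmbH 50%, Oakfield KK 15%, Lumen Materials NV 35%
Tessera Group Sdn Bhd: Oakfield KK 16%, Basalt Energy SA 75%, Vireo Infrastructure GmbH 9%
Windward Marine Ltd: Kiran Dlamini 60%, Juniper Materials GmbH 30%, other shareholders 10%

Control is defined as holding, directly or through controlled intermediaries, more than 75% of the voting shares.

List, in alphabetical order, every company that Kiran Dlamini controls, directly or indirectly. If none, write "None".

Basalt Energy SA, Juniper Materials GmbH, Lumen Materials NV, Oakfield KK, Tessera Group Sdn Bhd, Vireo Infrastructure GmbH, Windward Marine Ltd

Kiran holds 100% of Juniper, so Kiran controls Juniper.
Kiran holds 100% of Vireo, so Kiran controls Vireo.
Juniper and Kiran and Vireo together hold 48% + 20% + 29% = 97% of Oakfield, so Kiran controls Oakfield.
Vireo and Juniper together hold 55% + 40% = 95% of Lumen, so Kiran controls Lumen.
Juniper and Oakfield and Lumen together hold 50% + 15% + 35% = 100% of Basalt, so Kiran controls Basalt.
Oakfield and Basalt and Vireo together hold 16% + 75% + 9% = 100% of Tessera, so Kiran controls Tessera.
Kiran and Juniper together hold 60% + 30% = 90% of Windward, so Kiran controls Windward.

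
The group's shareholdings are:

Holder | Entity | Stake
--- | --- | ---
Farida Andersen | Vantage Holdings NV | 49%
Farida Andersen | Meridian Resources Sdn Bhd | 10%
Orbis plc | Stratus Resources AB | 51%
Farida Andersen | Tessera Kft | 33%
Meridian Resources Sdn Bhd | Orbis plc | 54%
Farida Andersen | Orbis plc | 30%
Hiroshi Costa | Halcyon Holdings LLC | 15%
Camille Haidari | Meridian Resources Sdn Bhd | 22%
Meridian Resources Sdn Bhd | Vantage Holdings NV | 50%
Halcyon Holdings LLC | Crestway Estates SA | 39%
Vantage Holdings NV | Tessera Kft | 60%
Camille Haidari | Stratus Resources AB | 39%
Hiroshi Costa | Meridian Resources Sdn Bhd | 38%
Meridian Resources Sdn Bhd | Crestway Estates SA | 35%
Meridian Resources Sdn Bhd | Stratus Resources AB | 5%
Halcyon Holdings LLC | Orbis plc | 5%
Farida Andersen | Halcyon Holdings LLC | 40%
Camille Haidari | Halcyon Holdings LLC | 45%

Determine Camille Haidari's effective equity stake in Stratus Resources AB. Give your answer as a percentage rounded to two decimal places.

Camille reaches Stratus along 4 paths.
Direct stake: 39% = 39%.
Via Meridian → Orbis: 22% × 54% × 51% = 6.0588%.
Via Halcyon → Orbis: 45% × 5% × 51% = 1.1475%.
Via Meridian: 22% × 5% = 1.1%.
Total: 39% + 6.0588% + 1.1475% + 1.1% = 47.3063%.
Rounded: 47.31%.

47.31%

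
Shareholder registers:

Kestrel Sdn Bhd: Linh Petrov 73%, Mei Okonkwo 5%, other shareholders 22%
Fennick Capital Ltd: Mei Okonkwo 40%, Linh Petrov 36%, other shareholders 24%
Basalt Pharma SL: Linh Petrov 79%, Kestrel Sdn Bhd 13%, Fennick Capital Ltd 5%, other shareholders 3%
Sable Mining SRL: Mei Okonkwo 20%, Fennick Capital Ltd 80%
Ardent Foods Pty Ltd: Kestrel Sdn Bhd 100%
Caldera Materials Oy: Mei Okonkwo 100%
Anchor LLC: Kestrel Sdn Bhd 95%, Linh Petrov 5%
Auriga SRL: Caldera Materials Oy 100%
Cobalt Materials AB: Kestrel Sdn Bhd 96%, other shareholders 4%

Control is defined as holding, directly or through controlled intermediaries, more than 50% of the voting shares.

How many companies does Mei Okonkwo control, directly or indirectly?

Mei holds 100% of Caldera, so Mei controls Caldera.
Caldera holds 100% of Auriga, so Mei controls Auriga.
No other company's threshold is met.
Mei controls 2 companies.

2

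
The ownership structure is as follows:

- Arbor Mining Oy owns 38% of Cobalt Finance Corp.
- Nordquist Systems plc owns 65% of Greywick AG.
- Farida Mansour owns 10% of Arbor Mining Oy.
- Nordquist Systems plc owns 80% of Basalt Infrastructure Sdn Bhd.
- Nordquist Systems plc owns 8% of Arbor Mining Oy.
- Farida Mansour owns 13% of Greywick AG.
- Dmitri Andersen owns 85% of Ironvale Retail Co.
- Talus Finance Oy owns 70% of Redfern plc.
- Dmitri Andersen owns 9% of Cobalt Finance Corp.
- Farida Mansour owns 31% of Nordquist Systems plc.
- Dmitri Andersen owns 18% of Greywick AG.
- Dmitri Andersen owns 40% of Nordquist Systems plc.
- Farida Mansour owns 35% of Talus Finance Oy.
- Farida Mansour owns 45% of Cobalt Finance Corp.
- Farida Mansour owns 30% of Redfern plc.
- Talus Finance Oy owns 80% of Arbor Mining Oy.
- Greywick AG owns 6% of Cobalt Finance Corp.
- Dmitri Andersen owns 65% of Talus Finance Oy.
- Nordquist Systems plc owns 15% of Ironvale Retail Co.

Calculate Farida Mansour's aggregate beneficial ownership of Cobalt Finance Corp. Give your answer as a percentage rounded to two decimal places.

62.37%

Farida reaches Cobalt along 6 paths.
Via Greywick: 13% × 6% = 0.78%.
Via Nordquist → Greywick: 31% × 65% × 6% = 1.209%.
Direct stake: 45% = 45%.
Via Talus → Arbor: 35% × 80% × 38% = 10.64%.
Via Nordquist → Arbor: 31% × 8% × 38% = 0.9424%.
Via Arbor: 10% × 38% = 3.8%.
Total: 0.78% + 1.209% + 45% + 10.64% + 0.9424% + 3.8% = 62.3714%.
Rounded: 62.37%.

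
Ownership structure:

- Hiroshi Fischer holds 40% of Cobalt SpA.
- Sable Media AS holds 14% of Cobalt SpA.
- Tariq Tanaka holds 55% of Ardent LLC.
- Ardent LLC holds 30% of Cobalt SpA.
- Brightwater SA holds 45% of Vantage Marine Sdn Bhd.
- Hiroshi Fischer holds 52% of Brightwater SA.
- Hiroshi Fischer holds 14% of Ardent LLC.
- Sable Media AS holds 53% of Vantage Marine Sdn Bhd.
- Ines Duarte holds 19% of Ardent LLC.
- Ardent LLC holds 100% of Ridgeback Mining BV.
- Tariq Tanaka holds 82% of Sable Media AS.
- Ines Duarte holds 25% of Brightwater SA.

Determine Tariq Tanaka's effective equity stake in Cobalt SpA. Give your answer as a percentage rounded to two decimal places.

Tariq reaches Cobalt along 2 paths.
Via Ardent: 55% × 30% = 16.5%.
Via Sable: 82% × 14% = 11.48%.
Total: 16.5% + 11.48% = 27.98%.

27.98%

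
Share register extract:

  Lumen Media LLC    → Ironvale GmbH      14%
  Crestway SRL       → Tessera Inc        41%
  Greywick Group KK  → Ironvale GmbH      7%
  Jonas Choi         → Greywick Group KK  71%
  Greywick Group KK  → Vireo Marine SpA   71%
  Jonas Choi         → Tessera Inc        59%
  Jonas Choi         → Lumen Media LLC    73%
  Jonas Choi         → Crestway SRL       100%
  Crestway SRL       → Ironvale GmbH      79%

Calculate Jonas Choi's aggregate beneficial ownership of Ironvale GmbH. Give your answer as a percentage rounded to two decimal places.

Jonas reaches Ironvale along 3 paths.
Via Greywick: 71% × 7% = 4.97%.
Via Crestway: 100% × 79% = 79%.
Via Lumen: 73% × 14% = 10.22%.
Total: 4.97% + 79% + 10.22% = 94.19%.

94.19%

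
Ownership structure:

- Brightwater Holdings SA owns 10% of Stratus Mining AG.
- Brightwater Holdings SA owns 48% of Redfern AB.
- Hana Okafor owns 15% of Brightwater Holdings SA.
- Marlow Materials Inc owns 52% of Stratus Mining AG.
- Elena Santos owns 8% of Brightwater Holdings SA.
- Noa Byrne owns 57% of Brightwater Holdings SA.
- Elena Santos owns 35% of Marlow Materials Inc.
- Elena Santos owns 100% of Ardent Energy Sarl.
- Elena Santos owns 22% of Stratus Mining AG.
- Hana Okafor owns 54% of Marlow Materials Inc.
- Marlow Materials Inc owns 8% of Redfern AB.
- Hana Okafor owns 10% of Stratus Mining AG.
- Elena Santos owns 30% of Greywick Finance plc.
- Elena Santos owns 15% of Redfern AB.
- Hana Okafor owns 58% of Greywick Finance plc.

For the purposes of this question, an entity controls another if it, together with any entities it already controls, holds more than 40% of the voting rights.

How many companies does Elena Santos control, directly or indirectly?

1

Elena holds 100% of Ardent, so Elena controls Ardent.
No other company's threshold is met.
Elena controls 1 company.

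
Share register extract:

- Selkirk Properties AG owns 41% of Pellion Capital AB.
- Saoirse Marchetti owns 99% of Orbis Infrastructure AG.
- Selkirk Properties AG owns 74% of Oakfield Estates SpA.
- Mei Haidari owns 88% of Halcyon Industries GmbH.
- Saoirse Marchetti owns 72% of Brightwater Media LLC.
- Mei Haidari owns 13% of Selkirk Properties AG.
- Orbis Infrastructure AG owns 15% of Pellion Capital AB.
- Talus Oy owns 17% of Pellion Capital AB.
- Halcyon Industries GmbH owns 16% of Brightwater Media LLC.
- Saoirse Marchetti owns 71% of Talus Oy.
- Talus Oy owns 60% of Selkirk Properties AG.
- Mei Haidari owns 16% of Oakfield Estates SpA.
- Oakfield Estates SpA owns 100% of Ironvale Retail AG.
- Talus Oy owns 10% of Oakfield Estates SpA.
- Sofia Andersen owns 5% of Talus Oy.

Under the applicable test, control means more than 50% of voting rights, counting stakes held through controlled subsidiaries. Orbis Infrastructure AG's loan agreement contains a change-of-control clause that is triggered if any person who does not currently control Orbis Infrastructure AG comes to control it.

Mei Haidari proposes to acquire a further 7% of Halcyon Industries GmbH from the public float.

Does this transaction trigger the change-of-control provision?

The purchase changes only Mei's holdings, so Mei is the only person who could newly come to control Orbis.
Mei holds 88% of Halcyon, so Mei controls Halcyon.
Neither Mei nor any entity Mei controls holds any voting interest in Orbis.
So before the transaction, Mei does not control Orbis.
After the purchase, Mei's direct stake in Halcyon rises to 88% + 7% = 95%.
Mei holds 95% of Halcyon, so Mei controls Halcyon.
After the transaction, neither Mei nor any entity Mei controls holds a voting interest in Orbis, so Mei still does not control it.
No new person acquires control, so the clause is not triggered.

No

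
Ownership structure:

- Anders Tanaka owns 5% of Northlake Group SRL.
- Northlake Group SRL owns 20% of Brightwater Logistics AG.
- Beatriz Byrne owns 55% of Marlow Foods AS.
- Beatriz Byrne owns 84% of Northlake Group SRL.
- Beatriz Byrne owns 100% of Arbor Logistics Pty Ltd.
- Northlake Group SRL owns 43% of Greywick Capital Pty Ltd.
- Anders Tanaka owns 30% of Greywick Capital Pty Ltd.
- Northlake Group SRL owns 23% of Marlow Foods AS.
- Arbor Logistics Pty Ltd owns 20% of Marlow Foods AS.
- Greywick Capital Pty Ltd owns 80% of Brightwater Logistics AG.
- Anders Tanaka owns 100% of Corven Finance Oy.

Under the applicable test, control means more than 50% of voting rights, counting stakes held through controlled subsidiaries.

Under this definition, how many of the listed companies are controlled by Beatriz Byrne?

Beatriz holds 100% of Arbor, so Beatriz controls Arbor.
Beatriz holds 84% of Northlake, so Beatriz controls Northlake.
Beatriz and Northlake and Arbor together hold 55% + 23% + 20% = 98% of Marlow, so Beatriz controls Marlow.
No other company's threshold is met.
Beatriz controls 3 companies.

3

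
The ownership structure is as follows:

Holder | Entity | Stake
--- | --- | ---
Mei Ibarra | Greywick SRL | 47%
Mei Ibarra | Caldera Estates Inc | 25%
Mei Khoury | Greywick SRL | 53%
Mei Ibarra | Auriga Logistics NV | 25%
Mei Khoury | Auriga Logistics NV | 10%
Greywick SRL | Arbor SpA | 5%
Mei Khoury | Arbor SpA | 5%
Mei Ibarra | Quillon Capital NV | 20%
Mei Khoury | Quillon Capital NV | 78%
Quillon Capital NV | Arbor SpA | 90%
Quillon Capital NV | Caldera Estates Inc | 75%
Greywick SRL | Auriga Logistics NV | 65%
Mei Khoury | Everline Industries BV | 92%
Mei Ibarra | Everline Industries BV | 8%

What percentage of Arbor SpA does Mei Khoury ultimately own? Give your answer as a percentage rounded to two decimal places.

77.85%

Mei Khoury reaches Arbor along 3 paths.
Via Quillon: 78% × 90% = 70.2%.
Via Greywick: 53% × 5% = 2.65%.
Direct stake: 5% = 5%.
Total: 70.2% + 2.65% + 5% = 77.85%.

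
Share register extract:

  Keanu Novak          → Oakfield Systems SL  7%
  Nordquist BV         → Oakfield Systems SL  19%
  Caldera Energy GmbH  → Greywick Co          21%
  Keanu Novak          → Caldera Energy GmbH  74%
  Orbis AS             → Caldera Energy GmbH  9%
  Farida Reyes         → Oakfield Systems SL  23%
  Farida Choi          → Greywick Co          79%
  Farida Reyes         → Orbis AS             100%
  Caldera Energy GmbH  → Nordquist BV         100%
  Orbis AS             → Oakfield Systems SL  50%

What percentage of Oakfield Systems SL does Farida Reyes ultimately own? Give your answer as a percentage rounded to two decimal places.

Farida Reyes reaches Oakfield along 3 paths.
Direct stake: 23% = 23%.
Via Orbis: 100% × 50% = 50%.
Via Orbis → Caldera → Nordquist: 100% × 9% × 100% × 19% = 1.71%.
Total: 23% + 50% + 1.71% = 74.71%.

74.71%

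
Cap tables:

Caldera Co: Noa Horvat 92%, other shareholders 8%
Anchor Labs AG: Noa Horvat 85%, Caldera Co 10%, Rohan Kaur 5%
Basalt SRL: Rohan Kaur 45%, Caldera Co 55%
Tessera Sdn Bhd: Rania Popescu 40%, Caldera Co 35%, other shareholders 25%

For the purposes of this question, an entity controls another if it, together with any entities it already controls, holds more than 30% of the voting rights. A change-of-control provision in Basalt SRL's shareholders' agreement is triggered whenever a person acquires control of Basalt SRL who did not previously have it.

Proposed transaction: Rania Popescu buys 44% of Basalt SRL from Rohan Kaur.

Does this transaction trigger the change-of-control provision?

Yes

The purchase adds only to Rania's holdings (Rohan's stake shrinks), so Rania is the only person who could newly come to control Basalt.
Rania holds 40% of Tessera, so Rania controls Tessera.
Neither Rania nor any entity Rania controls holds any voting interest in Basalt.
So before the transaction, Rania does not control Basalt.
After the purchase, Rania holds 44% of Basalt directly, and Rohan's stake falls to 1%.
Rania holds 44% of Basalt, so Rania controls Basalt.
Rania did not control Basalt before and does after, so the clause is triggered.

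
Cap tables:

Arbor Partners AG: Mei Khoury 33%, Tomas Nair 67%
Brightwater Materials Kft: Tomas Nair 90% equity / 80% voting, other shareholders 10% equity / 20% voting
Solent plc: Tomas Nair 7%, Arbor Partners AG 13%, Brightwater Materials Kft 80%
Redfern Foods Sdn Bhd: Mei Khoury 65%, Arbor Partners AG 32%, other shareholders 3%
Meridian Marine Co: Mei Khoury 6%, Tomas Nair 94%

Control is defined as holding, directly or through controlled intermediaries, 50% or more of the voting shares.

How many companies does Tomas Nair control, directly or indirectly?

Tomas holds 67% of Arbor, so Tomas controls Arbor.
Tomas holds 80% of Brightwater, so Tomas controls Brightwater.
Tomas and Arbor and Brightwater together hold 7% + 13% + 80% = 100% of Solent, so Tomas controls Solent.
Tomas holds 94% of Meridian, so Tomas controls Meridian.
No other company's threshold is met.
Tomas controls 4 companies.

4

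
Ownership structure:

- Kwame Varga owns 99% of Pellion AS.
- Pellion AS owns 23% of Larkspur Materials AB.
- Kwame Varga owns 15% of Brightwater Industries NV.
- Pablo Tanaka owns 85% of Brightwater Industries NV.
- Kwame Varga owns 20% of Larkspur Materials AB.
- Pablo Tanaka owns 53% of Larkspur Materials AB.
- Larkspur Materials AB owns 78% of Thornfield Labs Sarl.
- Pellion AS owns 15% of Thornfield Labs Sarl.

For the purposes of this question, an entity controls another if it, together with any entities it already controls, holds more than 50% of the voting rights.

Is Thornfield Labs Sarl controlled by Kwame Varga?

No

Kwame holds 99% of Pellion, so Kwame controls Pellion.
In Thornfield, Kwame's side holds only 15%, not > 50%.
So Kwame does not control Thornfield.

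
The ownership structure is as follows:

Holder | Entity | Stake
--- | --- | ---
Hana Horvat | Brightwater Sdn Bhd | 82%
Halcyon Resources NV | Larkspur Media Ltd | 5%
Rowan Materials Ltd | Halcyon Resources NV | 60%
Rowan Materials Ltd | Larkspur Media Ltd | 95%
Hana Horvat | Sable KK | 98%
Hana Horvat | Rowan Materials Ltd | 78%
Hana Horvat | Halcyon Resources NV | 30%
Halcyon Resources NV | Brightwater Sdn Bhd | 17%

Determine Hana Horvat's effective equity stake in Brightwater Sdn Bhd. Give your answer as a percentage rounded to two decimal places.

95.06%

Hana reaches Brightwater along 3 paths.
Direct stake: 82% = 82%.
Via Rowan → Halcyon: 78% × 60% × 17% = 7.956%.
Via Halcyon: 30% × 17% = 5.1%.
Total: 82% + 7.956% + 5.1% = 95.056%.
Rounded: 95.06%.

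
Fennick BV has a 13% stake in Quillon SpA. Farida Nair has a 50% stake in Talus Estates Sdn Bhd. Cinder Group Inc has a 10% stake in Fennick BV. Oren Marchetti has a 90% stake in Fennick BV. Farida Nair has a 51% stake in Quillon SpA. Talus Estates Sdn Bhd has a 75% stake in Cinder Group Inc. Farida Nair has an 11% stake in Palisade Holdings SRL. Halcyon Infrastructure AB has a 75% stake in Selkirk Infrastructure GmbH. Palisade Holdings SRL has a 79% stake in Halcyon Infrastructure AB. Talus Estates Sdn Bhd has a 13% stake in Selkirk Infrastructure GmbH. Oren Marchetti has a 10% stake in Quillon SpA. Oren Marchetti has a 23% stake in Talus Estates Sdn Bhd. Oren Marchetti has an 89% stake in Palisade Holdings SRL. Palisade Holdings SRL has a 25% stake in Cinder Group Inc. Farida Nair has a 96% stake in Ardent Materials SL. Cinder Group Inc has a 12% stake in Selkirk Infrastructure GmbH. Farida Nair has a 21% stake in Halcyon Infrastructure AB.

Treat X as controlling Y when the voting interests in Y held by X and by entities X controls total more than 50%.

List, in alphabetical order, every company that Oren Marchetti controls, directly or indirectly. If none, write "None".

Fennick BV, Halcyon Infrastructure AB, Palisade Holdings SRL, Selkirk Infrastructure GmbH

Oren holds 89% of Palisade, so Oren controls Palisade.
Oren holds 90% of Fennick, so Oren controls Fennick.
Palisade holds 79% of Halcyon, so Oren controls Halcyon.
Halcyon holds 75% of Selkirk, so Oren controls Selkirk.
No other company's threshold is met.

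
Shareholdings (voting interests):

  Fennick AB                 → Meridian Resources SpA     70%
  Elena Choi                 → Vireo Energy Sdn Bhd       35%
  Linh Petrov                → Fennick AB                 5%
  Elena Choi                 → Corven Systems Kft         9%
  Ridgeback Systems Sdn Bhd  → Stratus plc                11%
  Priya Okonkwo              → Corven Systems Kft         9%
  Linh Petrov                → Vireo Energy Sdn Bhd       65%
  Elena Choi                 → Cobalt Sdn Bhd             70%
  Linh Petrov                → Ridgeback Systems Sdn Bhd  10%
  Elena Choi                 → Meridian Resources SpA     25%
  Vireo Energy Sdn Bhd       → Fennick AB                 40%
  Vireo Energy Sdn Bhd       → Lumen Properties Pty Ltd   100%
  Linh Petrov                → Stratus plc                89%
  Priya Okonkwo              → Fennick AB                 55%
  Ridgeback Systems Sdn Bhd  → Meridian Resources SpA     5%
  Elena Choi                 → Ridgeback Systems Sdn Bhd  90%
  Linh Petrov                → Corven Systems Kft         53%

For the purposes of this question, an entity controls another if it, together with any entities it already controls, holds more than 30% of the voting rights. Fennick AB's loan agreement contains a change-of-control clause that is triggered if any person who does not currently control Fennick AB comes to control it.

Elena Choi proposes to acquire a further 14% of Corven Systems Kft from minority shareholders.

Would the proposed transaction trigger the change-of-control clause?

The purchase changes only Elena's holdings, so Elena is the only person who could newly come to control Fennick.
Elena holds 35% of Vireo, so Elena controls Vireo.
Vireo holds 40% of Fennick, so Elena controls Fennick.
So Elena already controls Fennick before the transaction.
After the purchase, Elena's direct stake in Corven rises to 9% + 14% = 23%.
Elena controlled Fennick already, so this is not a new person acquiring control; every other person's position is unchanged or reduced.
No new person acquires control, so the clause is not triggered.

No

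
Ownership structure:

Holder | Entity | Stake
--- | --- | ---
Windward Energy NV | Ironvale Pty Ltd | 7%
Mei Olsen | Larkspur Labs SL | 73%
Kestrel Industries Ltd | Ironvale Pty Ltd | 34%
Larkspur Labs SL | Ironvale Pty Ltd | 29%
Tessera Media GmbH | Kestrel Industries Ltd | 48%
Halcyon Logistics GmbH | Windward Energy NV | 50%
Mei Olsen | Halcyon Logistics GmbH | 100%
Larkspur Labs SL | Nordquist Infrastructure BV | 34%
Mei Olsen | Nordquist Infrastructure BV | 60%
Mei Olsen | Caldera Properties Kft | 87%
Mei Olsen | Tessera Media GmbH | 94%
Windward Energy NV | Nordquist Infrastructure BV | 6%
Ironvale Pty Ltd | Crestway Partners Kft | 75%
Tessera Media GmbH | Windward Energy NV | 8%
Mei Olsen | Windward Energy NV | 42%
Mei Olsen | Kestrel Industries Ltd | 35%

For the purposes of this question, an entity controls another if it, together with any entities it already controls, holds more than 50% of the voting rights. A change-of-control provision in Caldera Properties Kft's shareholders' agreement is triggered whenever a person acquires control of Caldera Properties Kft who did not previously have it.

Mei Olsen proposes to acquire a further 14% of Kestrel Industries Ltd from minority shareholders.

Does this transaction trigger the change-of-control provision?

The purchase changes only Mei's holdings, so Mei is the only person who could newly come to control Caldera.
Mei holds 87% of Caldera, so Mei controls Caldera.
So Mei already controls Caldera before the transaction.
After the purchase, Mei's direct stake in Kestrel rises to 35% + 14% = 49%.
Mei controlled Caldera already, so this is not a new person acquiring control; every other person's position is unchanged or reduced.
No new person acquires control, so the clause is not triggered.

No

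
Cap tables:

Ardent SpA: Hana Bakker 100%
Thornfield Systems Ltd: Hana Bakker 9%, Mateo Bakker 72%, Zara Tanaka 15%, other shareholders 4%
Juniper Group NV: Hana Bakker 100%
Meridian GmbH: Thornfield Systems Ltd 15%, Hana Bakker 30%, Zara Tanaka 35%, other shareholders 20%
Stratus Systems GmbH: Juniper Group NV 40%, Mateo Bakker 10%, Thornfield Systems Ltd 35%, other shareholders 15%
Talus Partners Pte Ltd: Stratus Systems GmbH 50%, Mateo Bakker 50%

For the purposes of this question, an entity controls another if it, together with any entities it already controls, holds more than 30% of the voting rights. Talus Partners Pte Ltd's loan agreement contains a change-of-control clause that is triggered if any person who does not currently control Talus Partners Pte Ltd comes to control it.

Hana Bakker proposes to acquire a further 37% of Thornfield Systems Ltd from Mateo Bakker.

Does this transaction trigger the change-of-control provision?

The purchase adds only to Hana's holdings (Mateo's stake shrinks), so Hana is the only person who could newly come to control Talus.
Hana holds 100% of Juniper, so Hana controls Juniper.
Juniper holds 40% of Stratus, so Hana controls Stratus.
Stratus holds 50% of Talus, so Hana controls Talus.
So Hana already controls Talus before the transaction.
After the purchase, Hana's direct stake in Thornfield rises to 9% + 37% = 46%, and Mateo's stake falls to 35%.
Hana controlled Talus already, so this is not a new person acquiring control; every other person's position is unchanged or reduced.
No new person acquires control, so the clause is not triggered.

No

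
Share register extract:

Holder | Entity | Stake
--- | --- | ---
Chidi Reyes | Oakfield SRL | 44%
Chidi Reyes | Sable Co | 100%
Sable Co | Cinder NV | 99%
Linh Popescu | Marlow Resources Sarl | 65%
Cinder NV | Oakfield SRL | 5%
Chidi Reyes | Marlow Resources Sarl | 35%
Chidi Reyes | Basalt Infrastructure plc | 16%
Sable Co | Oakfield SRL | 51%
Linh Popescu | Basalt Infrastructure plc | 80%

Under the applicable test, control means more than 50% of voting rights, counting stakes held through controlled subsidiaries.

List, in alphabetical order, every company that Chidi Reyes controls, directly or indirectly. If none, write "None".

Chidi holds 100% of Sable, so Chidi controls Sable.
Sable holds 99% of Cinder, so Chidi controls Cinder.
Chidi and Sable and Cinder together hold 44% + 51% + 5% = 100% of Oakfield, so Chidi controls Oakfield.
No other company's threshold is met.

Cinder NV, Oakfield SRL, Sable Co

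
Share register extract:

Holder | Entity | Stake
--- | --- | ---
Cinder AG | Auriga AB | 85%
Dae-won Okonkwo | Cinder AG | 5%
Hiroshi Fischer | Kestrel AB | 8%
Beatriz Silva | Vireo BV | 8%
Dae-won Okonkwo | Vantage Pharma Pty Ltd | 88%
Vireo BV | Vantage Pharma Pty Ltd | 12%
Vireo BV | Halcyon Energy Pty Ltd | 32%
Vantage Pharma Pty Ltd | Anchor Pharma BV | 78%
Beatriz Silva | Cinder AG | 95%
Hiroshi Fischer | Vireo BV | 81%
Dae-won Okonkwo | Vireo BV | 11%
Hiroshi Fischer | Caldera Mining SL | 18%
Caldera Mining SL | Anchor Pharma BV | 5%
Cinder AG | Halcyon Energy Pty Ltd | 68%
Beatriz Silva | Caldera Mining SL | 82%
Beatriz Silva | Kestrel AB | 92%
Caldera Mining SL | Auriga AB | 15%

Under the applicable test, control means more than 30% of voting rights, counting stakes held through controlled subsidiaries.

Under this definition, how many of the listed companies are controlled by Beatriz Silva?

5

Beatriz holds 82% of Caldera, so Beatriz controls Caldera.
Beatriz holds 95% of Cinder, so Beatriz controls Cinder.
Cinder and Caldera together hold 85% + 15% = 100% of Auriga, so Beatriz controls Auriga.
Cinder holds 68% of Halcyon, so Beatriz controls Halcyon.
Beatriz holds 92% of Kestrel, so Beatriz controls Kestrel.
No other company's threshold is met.
Beatriz controls 5 companies.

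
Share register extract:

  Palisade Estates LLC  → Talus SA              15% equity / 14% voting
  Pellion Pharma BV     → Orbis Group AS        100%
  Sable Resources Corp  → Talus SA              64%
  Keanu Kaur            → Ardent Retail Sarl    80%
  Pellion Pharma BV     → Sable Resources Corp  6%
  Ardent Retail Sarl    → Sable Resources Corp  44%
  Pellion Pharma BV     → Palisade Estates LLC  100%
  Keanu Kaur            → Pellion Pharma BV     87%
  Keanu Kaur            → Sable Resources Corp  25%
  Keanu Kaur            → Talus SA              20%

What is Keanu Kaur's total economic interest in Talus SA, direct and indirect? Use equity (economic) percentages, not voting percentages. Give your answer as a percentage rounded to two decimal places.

74.92%

Keanu reaches Talus along 5 paths.
Via Pellion → Palisade: 87% × 100% × 15% = 13.05%.
Direct stake: 20% = 20%.
Via Ardent → Sable: 80% × 44% × 64% = 22.528%.
Via Sable: 25% × 64% = 16%.
Via Pellion → Sable: 87% × 6% × 64% = 3.3408%.
Total: 13.05% + 20% + 22.528% + 16% + 3.3408% = 74.9188%.
Rounded: 74.92%.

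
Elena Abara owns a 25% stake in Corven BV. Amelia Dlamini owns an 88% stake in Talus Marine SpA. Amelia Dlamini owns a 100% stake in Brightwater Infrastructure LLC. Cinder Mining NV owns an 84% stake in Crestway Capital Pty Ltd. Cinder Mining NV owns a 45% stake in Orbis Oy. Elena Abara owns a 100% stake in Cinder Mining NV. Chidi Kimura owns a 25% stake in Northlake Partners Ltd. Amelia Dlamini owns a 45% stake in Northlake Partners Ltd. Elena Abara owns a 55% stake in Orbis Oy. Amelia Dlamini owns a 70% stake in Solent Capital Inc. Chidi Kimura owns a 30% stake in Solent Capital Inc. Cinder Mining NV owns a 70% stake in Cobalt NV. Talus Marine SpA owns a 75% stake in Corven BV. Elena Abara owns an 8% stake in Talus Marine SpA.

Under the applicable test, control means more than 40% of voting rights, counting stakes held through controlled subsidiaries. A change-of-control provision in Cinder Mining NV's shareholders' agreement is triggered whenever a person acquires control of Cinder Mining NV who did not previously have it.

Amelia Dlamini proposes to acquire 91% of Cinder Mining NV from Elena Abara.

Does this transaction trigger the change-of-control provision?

Yes

The purchase adds only to Amelia's holdings (Elena's stake shrinks), so Amelia is the only person who could newly come to control Cinder.
Amelia holds 88% of Talus, so Amelia controls Talus.
Amelia holds 45% of Northlake, so Amelia controls Northlake.
Amelia holds 70% of Solent, so Amelia controls Solent.
Amelia holds 100% of Brightwater, so Amelia controls Brightwater.
Talus holds 75% of Corven, so Amelia controls Corven.
Neither Amelia nor any entity Amelia controls holds any voting interest in Cinder.
So before the transaction, Amelia does not control Cinder.
After the purchase, Amelia holds 91% of Cinder directly, and Elena's stake falls to 9%.
Amelia holds 91% of Cinder, so Amelia controls Cinder.
Amelia did not control Cinder before and does after, so the clause is triggered.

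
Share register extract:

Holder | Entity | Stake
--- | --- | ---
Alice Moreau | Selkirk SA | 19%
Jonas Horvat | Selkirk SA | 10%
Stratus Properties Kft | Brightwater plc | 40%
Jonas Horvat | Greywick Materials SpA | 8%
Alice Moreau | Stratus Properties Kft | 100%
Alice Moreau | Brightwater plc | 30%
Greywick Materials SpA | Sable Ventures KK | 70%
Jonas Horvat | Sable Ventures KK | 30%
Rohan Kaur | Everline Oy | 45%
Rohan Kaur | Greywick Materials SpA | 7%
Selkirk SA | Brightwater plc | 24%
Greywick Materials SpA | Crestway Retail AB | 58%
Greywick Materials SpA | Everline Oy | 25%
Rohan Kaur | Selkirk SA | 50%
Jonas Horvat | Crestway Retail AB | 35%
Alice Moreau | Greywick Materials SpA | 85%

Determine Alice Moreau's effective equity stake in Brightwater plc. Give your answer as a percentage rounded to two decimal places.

Alice reaches Brightwater along 3 paths.
Via Selkirk: 19% × 24% = 4.56%.
Direct stake: 30% = 30%.
Via Stratus: 100% × 40% = 40%.
Total: 4.56% + 30% + 40% = 74.56%.

74.56%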